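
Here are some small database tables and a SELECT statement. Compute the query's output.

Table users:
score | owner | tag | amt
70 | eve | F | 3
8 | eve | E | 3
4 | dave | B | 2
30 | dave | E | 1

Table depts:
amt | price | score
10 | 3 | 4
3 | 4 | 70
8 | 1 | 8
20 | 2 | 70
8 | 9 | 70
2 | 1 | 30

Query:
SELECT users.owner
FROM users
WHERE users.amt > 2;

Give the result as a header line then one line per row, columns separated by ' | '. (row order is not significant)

== RESULT ==
users.owner
eve
eve

Derivation:
After WHERE (2 rows):
users.score | users.owner | users.tag | users.amt
70 | eve | F | 3
8 | eve | E | 3
After SELECT (2 rows):
users.owner
eve
eve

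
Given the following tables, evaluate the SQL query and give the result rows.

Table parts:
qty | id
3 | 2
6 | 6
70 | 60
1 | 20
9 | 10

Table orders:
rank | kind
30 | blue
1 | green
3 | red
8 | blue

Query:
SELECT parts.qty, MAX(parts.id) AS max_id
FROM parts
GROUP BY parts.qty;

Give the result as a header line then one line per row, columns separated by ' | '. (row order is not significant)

After GROUP BY (5 rows):
parts.qty | max_id
3 | 2
6 | 6
70 | 60
1 | 20
9 | 10

== RESULT ==
parts.qty | max_id
3 | 2
6 | 6
70 | 60
1 | 20
9 | 10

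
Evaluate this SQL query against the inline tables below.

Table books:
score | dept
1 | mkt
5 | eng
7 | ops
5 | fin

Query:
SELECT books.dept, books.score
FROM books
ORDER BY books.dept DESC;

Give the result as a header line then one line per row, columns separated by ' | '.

== RESULT ==
books.dept | books.score
ops | 7
mkt | 1
fin | 5
eng | 5

Derivation:
After SELECT (4 rows):
books.dept | books.score
mkt | 1
eng | 5
ops | 7
fin | 5
After ORDER BY (4 rows):
books.dept | books.score
ops | 7
mkt | 1
fin | 5
eng | 5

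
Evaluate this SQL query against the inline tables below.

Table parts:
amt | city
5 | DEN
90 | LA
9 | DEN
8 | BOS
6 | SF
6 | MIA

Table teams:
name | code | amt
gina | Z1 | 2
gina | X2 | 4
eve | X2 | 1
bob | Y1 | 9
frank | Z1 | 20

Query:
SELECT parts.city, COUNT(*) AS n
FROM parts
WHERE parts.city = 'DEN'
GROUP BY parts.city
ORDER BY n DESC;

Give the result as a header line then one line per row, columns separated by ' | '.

After WHERE (2 rows):
parts.amt | parts.city
5 | DEN
9 | DEN
After GROUP BY (1 rows):
parts.city | n
DEN | 2
After ORDER BY (1 rows):
parts.city | n
DEN | 2

== RESULT ==
parts.city | n
DEN | 2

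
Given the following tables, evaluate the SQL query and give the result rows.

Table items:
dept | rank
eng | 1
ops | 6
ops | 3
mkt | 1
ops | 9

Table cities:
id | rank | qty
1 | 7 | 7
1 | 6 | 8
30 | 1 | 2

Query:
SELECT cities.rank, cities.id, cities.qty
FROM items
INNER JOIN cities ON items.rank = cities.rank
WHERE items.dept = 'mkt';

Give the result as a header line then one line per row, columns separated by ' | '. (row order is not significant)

== RESULT ==
cities.rank | cities.id | cities.qty
1 | 30 | 2

Derivation:
After JOIN cities (3 rows):
items.dept | items.rank | cities.id | cities.rank | cities.qty
eng | 1 | 30 | 1 | 2
ops | 6 | 1 | 6 | 8
mkt | 1 | 30 | 1 | 2
After WHERE (1 rows):
items.dept | items.rank | cities.id | cities.rank | cities.qty
mkt | 1 | 30 | 1 | 2
After SELECT (1 rows):
cities.rank | cities.id | cities.qty
1 | 30 | 2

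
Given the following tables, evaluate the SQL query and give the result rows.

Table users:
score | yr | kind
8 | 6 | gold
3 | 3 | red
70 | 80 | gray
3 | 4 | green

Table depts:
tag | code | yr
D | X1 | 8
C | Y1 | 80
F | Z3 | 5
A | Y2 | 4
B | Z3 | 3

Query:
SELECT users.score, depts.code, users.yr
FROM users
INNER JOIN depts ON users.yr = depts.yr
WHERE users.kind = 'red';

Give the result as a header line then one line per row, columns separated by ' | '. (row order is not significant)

== RESULT ==
users.score | depts.code | users.yr
3 | Z3 | 3

Derivation:
After JOIN depts (3 rows):
users.score | users.yr | users.kind | depts.tag | depts.code | depts.yr
3 | 3 | red | B | Z3 | 3
70 | 80 | gray | C | Y1 | 80
3 | 4 | green | A | Y2 | 4
After WHERE (1 rows):
users.score | users.yr | users.kind | depts.tag | depts.code | depts.yr
3 | 3 | red | B | Z3 | 3
After SELECT (1 rows):
users.score | depts.code | users.yr
3 | Z3 | 3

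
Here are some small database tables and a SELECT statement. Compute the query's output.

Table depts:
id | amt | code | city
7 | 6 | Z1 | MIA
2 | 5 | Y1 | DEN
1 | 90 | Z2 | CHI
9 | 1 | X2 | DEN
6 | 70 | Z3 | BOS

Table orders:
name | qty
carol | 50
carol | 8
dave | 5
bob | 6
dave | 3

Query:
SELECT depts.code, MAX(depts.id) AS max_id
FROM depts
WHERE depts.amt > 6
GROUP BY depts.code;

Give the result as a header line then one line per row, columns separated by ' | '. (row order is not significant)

After WHERE (2 rows):
depts.id | depts.amt | depts.code | depts.city
1 | 90 | Z2 | CHI
6 | 70 | Z3 | BOS
After GROUP BY (2 rows):
depts.code | max_id
Z2 | 1
Z3 | 6

== RESULT ==
depts.code | max_id
Z2 | 1
Z3 | 6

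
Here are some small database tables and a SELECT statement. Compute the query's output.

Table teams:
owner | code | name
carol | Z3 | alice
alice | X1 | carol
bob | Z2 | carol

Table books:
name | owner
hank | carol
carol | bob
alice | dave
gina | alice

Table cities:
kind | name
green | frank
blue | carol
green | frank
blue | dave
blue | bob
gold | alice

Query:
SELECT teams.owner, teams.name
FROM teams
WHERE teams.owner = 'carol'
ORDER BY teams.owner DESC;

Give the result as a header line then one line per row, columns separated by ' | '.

== RESULT ==
teams.owner | teams.name
carol | alice

Derivation:
After WHERE (1 rows):
teams.owner | teams.code | teams.name
carol | Z3 | alice
After SELECT (1 rows):
teams.owner | teams.name
carol | alice
After ORDER BY (1 rows):
teams.owner | teams.name
carol | alice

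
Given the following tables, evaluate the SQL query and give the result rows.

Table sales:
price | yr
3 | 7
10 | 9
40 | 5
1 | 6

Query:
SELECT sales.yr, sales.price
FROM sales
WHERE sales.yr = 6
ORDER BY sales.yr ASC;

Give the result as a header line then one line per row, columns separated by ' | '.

== RESULT ==
sales.yr | sales.price
6 | 1

Derivation:
After WHERE (1 rows):
sales.price | sales.yr
1 | 6
After SELECT (1 rows):
sales.yr | sales.price
6 | 1
After ORDER BY (1 rows):
sales.yr | sales.price
6 | 1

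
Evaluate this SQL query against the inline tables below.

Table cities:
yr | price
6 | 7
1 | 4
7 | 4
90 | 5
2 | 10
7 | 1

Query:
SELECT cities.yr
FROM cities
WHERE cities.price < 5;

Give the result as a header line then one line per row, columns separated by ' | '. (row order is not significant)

After WHERE (3 rows):
cities.yr | cities.price
1 | 4
7 | 4
7 | 1
After SELECT (3 rows):
cities.yr
1
7
7

== RESULT ==
cities.yr
1
7
7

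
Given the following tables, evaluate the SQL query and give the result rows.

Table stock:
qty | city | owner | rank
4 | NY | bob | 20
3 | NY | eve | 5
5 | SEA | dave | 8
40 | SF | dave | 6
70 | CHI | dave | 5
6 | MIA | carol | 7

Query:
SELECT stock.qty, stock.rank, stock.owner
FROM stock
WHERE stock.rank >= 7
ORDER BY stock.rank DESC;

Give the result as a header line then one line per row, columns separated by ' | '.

After WHERE (3 rows):
stock.qty | stock.city | stock.owner | stock.rank
4 | NY | bob | 20
5 | SEA | dave | 8
6 | MIA | carol | 7
After SELECT (3 rows):
stock.qty | stock.rank | stock.owner
4 | 20 | bob
5 | 8 | dave
6 | 7 | carol
After ORDER BY (3 rows):
stock.qty | stock.rank | stock.owner
4 | 20 | bob
5 | 8 | dave
6 | 7 | carol

== RESULT ==
stock.qty | stock.rank | stock.owner
4 | 20 | bob
5 | 8 | dave
6 | 7 | carol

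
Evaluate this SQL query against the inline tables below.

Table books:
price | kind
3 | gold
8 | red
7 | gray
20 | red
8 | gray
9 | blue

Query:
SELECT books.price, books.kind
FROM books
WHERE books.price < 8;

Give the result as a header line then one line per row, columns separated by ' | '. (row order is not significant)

== RESULT ==
books.price | books.kind
3 | gold
7 | gray

Derivation:
After WHERE (2 rows):
books.price | books.kind
3 | gold
7 | gray
After SELECT (2 rows):
books.price | books.kind
3 | gold
7 | gray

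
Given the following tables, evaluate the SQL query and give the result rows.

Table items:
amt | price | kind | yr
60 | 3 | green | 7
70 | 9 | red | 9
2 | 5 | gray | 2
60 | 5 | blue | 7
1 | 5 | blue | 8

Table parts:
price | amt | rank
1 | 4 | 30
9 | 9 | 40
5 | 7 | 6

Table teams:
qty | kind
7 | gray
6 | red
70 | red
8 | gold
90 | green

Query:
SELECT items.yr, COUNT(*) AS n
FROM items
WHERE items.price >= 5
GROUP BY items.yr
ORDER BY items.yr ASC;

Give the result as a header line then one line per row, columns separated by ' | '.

After WHERE (4 rows):
items.amt | items.price | items.kind | items.yr
70 | 9 | red | 9
2 | 5 | gray | 2
60 | 5 | blue | 7
1 | 5 | blue | 8
After GROUP BY (4 rows):
items.yr | n
9 | 1
2 | 1
7 | 1
8 | 1
After ORDER BY (4 rows):
items.yr | n
2 | 1
7 | 1
8 | 1
9 | 1

== RESULT ==
items.yr | n
2 | 1
7 | 1
8 | 1
9 | 1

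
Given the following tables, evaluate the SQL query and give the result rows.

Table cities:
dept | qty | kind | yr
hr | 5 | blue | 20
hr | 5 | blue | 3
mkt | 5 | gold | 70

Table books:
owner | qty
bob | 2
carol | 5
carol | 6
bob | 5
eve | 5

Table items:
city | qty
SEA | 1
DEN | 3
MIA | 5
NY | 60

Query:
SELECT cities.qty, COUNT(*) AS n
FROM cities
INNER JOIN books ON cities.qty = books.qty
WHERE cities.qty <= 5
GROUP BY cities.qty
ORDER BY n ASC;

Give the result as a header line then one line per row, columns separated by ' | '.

After JOIN books (9 rows):
cities.dept | cities.qty | cities.kind | cities.yr | books.owner | books.qty
hr | 5 | blue | 20 | carol | 5
hr | 5 | blue | 20 | bob | 5
hr | 5 | blue | 20 | eve | 5
hr | 5 | blue | 3 | carol | 5
hr | 5 | blue | 3 | bob | 5
hr | 5 | blue | 3 | eve | 5
mkt | 5 | gold | 70 | carol | 5
mkt | 5 | gold | 70 | bob | 5
mkt | 5 | gold | 70 | eve | 5
After WHERE (9 rows):
cities.dept | cities.qty | cities.kind | cities.yr | books.owner | books.qty
hr | 5 | blue | 20 | carol | 5
hr | 5 | blue | 20 | bob | 5
hr | 5 | blue | 20 | eve | 5
hr | 5 | blue | 3 | carol | 5
hr | 5 | blue | 3 | bob | 5
hr | 5 | blue | 3 | eve | 5
mkt | 5 | gold | 70 | carol | 5
mkt | 5 | gold | 70 | bob | 5
mkt | 5 | gold | 70 | eve | 5
After GROUP BY (1 rows):
cities.qty | n
5 | 9
After ORDER BY (1 rows):
cities.qty | n
5 | 9

== RESULT ==
cities.qty | n
5 | 9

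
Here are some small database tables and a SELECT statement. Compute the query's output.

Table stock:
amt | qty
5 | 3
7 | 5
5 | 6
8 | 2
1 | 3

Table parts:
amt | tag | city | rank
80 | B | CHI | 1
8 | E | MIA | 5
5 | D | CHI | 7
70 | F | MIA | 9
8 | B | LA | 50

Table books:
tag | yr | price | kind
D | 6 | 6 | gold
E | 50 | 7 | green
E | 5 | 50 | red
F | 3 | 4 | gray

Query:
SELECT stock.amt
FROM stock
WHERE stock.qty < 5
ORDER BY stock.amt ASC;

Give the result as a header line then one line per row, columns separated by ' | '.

After WHERE (3 rows):
stock.amt | stock.qty
5 | 3
8 | 2
1 | 3
After SELECT (3 rows):
stock.amt
5
8
1
After ORDER BY (3 rows):
stock.amt
1
5
8

== RESULT ==
stock.amt
1
5
8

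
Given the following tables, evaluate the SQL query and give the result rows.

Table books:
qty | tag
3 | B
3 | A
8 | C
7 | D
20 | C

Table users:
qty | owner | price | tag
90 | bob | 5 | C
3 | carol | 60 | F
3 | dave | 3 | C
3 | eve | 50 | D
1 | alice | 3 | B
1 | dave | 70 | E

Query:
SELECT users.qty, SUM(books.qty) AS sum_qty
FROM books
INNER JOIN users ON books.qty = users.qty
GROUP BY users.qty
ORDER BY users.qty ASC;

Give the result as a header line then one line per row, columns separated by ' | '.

== RESULT ==
users.qty | sum_qty
3 | 18

Derivation:
After JOIN users (6 rows):
books.qty | books.tag | users.qty | users.owner | users.price | users.tag
3 | B | 3 | carol | 60 | F
3 | B | 3 | dave | 3 | C
3 | B | 3 | eve | 50 | D
3 | A | 3 | carol | 60 | F
3 | A | 3 | dave | 3 | C
3 | A | 3 | eve | 50 | D
After GROUP BY (1 rows):
users.qty | sum_qty
3 | 18
After ORDER BY (1 rows):
users.qty | sum_qty
3 | 18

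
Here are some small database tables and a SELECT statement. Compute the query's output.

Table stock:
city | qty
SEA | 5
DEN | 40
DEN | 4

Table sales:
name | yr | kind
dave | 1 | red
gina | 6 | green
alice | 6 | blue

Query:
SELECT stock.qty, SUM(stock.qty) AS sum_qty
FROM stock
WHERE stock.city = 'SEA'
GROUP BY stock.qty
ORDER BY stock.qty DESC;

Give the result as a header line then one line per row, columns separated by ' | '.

After WHERE (1 rows):
stock.city | stock.qty
SEA | 5
After GROUP BY (1 rows):
stock.qty | sum_qty
5 | 5
After ORDER BY (1 rows):
stock.qty | sum_qty
5 | 5

== RESULT ==
stock.qty | sum_qty
5 | 5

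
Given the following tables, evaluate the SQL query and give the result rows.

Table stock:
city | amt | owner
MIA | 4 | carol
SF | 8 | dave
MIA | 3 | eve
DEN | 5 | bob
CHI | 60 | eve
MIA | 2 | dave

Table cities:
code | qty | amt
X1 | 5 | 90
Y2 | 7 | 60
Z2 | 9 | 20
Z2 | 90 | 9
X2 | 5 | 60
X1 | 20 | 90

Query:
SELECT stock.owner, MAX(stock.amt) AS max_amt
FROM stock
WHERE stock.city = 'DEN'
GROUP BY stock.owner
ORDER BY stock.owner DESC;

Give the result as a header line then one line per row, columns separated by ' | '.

== RESULT ==
stock.owner | max_amt
bob | 5

Derivation:
After WHERE (1 rows):
stock.city | stock.amt | stock.owner
DEN | 5 | bob
After GROUP BY (1 rows):
stock.owner | max_amt
bob | 5
After ORDER BY (1 rows):
stock.owner | max_amt
bob | 5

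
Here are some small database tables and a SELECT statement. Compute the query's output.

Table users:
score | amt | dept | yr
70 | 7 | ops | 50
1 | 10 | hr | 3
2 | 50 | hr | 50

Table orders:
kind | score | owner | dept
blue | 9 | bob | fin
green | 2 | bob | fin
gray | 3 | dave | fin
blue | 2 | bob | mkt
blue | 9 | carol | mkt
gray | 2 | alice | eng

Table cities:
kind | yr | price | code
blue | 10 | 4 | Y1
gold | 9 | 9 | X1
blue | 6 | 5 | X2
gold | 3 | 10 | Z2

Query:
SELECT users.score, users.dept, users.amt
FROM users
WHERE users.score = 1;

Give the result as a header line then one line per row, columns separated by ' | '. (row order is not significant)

== RESULT ==
users.score | users.dept | users.amt
1 | hr | 10

Derivation:
After WHERE (1 rows):
users.score | users.amt | users.dept | users.yr
1 | 10 | hr | 3
After SELECT (1 rows):
users.score | users.dept | users.amt
1 | hr | 10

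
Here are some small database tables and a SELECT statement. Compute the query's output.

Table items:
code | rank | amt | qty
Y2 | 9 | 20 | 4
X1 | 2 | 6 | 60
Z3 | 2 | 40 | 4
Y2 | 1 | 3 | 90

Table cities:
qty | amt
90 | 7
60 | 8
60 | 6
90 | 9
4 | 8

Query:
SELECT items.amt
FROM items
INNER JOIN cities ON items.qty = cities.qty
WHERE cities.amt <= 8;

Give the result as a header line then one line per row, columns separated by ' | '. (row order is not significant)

== RESULT ==
items.amt
20
6
6
40
3

Derivation:
After JOIN cities (6 rows):
items.code | items.rank | items.amt | items.qty | cities.qty | cities.amt
Y2 | 9 | 20 | 4 | 4 | 8
X1 | 2 | 6 | 60 | 60 | 8
X1 | 2 | 6 | 60 | 60 | 6
Z3 | 2 | 40 | 4 | 4 | 8
Y2 | 1 | 3 | 90 | 90 | 7
Y2 | 1 | 3 | 90 | 90 | 9
After WHERE (5 rows):
items.code | items.rank | items.amt | items.qty | cities.qty | cities.amt
Y2 | 9 | 20 | 4 | 4 | 8
X1 | 2 | 6 | 60 | 60 | 8
X1 | 2 | 6 | 60 | 60 | 6
Z3 | 2 | 40 | 4 | 4 | 8
Y2 | 1 | 3 | 90 | 90 | 7
After SELECT (5 rows):
items.amt
20
6
6
40
3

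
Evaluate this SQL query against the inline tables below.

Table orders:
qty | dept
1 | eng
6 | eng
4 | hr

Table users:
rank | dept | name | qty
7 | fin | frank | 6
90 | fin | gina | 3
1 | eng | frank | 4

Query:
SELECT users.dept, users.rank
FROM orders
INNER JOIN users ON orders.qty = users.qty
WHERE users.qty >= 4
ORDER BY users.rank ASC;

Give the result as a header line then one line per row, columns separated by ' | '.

== RESULT ==
users.dept | users.rank
eng | 1
fin | 7

Derivation:
After JOIN users (2 rows):
orders.qty | orders.dept | users.rank | users.dept | users.name | users.qty
6 | eng | 7 | fin | frank | 6
4 | hr | 1 | eng | frank | 4
After WHERE (2 rows):
orders.qty | orders.dept | users.rank | users.dept | users.name | users.qty
6 | eng | 7 | fin | frank | 6
4 | hr | 1 | eng | frank | 4
After SELECT (2 rows):
users.dept | users.rank
fin | 7
eng | 1
After ORDER BY (2 rows):
users.dept | users.rank
eng | 1
fin | 7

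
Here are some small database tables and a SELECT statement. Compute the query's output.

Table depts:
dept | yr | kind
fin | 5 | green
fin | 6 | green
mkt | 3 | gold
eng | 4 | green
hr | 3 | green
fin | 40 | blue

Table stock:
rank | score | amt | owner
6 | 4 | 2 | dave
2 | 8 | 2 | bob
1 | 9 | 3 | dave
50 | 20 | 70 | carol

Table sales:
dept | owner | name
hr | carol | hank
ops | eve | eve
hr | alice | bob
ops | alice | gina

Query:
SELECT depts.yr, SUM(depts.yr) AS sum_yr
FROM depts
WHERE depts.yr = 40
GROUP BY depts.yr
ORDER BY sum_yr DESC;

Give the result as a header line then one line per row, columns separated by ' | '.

== RESULT ==
depts.yr | sum_yr
40 | 40

Derivation:
After WHERE (1 rows):
depts.dept | depts.yr | depts.kind
fin | 40 | blue
After GROUP BY (1 rows):
depts.yr | sum_yr
40 | 40
After ORDER BY (1 rows):
depts.yr | sum_yr
40 | 40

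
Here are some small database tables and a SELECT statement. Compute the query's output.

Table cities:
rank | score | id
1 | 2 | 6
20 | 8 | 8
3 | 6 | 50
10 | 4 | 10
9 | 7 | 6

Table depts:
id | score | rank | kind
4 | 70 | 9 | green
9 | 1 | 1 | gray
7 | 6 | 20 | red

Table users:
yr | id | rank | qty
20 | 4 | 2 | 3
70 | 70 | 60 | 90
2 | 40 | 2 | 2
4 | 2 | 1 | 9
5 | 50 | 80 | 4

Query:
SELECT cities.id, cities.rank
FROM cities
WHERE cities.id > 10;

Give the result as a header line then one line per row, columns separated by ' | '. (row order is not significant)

== RESULT ==
cities.id | cities.rank
50 | 3

Derivation:
After WHERE (1 rows):
cities.rank | cities.score | cities.id
3 | 6 | 50
After SELECT (1 rows):
cities.id | cities.rank
50 | 3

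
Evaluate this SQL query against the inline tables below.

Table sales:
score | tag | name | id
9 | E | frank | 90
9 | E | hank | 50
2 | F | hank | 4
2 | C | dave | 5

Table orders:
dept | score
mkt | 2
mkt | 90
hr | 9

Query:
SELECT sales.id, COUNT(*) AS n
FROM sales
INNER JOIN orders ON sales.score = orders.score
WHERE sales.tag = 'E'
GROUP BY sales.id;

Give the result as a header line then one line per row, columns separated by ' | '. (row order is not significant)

== RESULT ==
sales.id | n
90 | 1
50 | 1

Derivation:
After JOIN orders (4 rows):
sales.score | sales.tag | sales.name | sales.id | orders.dept | orders.score
9 | E | frank | 90 | hr | 9
9 | E | hank | 50 | hr | 9
2 | F | hank | 4 | mkt | 2
2 | C | dave | 5 | mkt | 2
After WHERE (2 rows):
sales.score | sales.tag | sales.name | sales.id | orders.dept | orders.score
9 | E | frank | 90 | hr | 9
9 | E | hank | 50 | hr | 9
After GROUP BY (2 rows):
sales.id | n
90 | 1
50 | 1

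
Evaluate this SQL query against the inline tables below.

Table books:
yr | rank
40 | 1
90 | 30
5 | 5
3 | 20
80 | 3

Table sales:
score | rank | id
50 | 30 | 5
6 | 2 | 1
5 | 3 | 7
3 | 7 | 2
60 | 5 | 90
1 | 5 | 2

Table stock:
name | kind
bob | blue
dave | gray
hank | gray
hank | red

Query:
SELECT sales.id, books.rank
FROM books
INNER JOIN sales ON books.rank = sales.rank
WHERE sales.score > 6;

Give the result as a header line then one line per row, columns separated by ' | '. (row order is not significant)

After JOIN sales (4 rows):
books.yr | books.rank | sales.score | sales.rank | sales.id
90 | 30 | 50 | 30 | 5
5 | 5 | 60 | 5 | 90
5 | 5 | 1 | 5 | 2
80 | 3 | 5 | 3 | 7
After WHERE (2 rows):
books.yr | books.rank | sales.score | sales.rank | sales.id
90 | 30 | 50 | 30 | 5
5 | 5 | 60 | 5 | 90
After SELECT (2 rows):
sales.id | books.rank
5 | 30
90 | 5

== RESULT ==
sales.id | books.rank
5 | 30
90 | 5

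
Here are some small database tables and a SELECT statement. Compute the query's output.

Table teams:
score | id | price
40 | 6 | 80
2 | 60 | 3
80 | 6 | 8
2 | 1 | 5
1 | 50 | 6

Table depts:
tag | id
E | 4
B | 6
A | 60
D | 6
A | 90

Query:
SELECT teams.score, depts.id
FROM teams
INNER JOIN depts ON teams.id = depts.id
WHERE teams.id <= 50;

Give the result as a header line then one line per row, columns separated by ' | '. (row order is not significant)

After JOIN depts (5 rows):
teams.score | teams.id | teams.price | depts.tag | depts.id
40 | 6 | 80 | B | 6
40 | 6 | 80 | D | 6
2 | 60 | 3 | A | 60
80 | 6 | 8 | B | 6
80 | 6 | 8 | D | 6
After WHERE (4 rows):
teams.score | teams.id | teams.price | depts.tag | depts.id
40 | 6 | 80 | B | 6
40 | 6 | 80 | D | 6
80 | 6 | 8 | B | 6
80 | 6 | 8 | D | 6
After SELECT (4 rows):
teams.score | depts.id
40 | 6
40 | 6
80 | 6
80 | 6

== RESULT ==
teams.score | depts.id
40 | 6
40 | 6
80 | 6
80 | 6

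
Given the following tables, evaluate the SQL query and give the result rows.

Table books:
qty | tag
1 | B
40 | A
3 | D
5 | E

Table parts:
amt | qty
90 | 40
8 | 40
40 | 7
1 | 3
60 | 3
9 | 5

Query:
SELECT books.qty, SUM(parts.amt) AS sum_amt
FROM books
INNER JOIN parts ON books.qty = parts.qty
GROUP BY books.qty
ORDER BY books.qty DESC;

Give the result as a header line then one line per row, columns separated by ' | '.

== RESULT ==
books.qty | sum_amt
40 | 98
5 | 9
3 | 61

Derivation:
After JOIN parts (5 rows):
books.qty | books.tag | parts.amt | parts.qty
40 | A | 90 | 40
40 | A | 8 | 40
3 | D | 1 | 3
3 | D | 60 | 3
5 | E | 9 | 5
After GROUP BY (3 rows):
books.qty | sum_amt
40 | 98
3 | 61
5 | 9
After ORDER BY (3 rows):
books.qty | sum_amt
40 | 98
5 | 9
3 | 61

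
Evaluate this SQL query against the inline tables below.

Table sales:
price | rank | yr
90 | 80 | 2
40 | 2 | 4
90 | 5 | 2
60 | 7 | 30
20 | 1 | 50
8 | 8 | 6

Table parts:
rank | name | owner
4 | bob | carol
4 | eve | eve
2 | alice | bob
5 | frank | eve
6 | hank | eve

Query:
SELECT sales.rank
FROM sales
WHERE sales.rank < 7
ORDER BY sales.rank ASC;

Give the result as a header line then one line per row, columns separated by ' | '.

After WHERE (3 rows):
sales.price | sales.rank | sales.yr
40 | 2 | 4
90 | 5 | 2
20 | 1 | 50
After SELECT (3 rows):
sales.rank
2
5
1
After ORDER BY (3 rows):
sales.rank
1
2
5

== RESULT ==
sales.rank
1
2
5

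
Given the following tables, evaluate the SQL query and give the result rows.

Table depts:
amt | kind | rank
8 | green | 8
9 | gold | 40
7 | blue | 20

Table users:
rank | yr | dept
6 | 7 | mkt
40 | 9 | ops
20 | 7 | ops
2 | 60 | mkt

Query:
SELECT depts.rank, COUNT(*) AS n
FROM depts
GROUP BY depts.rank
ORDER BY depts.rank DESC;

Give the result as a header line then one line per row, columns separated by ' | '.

== RESULT ==
depts.rank | n
40 | 1
20 | 1
8 | 1

Derivation:
After GROUP BY (3 rows):
depts.rank | n
8 | 1
40 | 1
20 | 1
After ORDER BY (3 rows):
depts.rank | n
40 | 1
20 | 1
8 | 1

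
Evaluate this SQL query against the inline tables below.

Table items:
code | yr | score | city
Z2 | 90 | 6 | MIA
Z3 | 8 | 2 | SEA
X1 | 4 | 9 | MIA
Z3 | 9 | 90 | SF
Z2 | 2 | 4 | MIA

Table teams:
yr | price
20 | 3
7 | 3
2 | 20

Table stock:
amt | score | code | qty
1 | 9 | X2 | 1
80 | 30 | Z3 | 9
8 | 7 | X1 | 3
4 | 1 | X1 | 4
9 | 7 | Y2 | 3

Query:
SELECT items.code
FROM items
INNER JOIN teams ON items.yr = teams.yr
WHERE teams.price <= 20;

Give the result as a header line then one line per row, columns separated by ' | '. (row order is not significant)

== RESULT ==
items.code
Z2

Derivation:
After JOIN teams (1 rows):
items.code | items.yr | items.score | items.city | teams.yr | teams.price
Z2 | 2 | 4 | MIA | 2 | 20
After WHERE (1 rows):
items.code | items.yr | items.score | items.city | teams.yr | teams.price
Z2 | 2 | 4 | MIA | 2 | 20
After SELECT (1 rows):
items.code
Z2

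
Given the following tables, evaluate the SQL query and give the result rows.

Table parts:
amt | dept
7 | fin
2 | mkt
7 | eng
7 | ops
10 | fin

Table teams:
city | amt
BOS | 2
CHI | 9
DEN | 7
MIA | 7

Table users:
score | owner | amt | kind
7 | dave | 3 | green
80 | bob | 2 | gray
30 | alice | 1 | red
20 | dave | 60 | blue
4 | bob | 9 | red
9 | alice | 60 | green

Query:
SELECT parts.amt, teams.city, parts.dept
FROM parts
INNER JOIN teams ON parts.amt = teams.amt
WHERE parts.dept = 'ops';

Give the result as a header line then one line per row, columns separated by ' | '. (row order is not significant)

After JOIN teams (7 rows):
parts.amt | parts.dept | teams.city | teams.amt
7 | fin | DEN | 7
7 | fin | MIA | 7
2 | mkt | BOS | 2
7 | eng | DEN | 7
7 | eng | MIA | 7
7 | ops | DEN | 7
7 | ops | MIA | 7
After WHERE (2 rows):
parts.amt | parts.dept | teams.city | teams.amt
7 | ops | DEN | 7
7 | ops | MIA | 7
After SELECT (2 rows):
parts.amt | teams.city | parts.dept
7 | DEN | ops
7 | MIA | ops

== RESULT ==
parts.amt | teams.city | parts.dept
7 | DEN | ops
7 | MIA | ops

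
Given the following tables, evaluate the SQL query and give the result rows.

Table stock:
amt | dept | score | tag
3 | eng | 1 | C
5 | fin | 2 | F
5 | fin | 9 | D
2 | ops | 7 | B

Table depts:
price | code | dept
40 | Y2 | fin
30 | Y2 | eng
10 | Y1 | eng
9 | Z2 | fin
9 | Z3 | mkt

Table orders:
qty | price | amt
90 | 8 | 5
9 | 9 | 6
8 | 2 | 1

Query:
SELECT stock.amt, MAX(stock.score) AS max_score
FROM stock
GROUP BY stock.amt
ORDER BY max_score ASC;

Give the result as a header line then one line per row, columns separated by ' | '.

== RESULT ==
stock.amt | max_score
3 | 1
2 | 7
5 | 9

Derivation:
After GROUP BY (3 rows):
stock.amt | max_score
3 | 1
5 | 9
2 | 7
After ORDER BY (3 rows):
stock.amt | max_score
3 | 1
2 | 7
5 | 9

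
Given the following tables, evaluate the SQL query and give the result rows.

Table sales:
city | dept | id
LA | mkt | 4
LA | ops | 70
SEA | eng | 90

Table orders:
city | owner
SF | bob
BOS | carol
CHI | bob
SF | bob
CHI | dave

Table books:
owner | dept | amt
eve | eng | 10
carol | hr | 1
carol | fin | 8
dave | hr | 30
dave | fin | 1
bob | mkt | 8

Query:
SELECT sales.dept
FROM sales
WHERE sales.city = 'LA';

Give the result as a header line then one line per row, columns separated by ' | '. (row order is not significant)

After WHERE (2 rows):
sales.city | sales.dept | sales.id
LA | mkt | 4
LA | ops | 70
After SELECT (2 rows):
sales.dept
mkt
ops

== RESULT ==
sales.dept
mkt
ops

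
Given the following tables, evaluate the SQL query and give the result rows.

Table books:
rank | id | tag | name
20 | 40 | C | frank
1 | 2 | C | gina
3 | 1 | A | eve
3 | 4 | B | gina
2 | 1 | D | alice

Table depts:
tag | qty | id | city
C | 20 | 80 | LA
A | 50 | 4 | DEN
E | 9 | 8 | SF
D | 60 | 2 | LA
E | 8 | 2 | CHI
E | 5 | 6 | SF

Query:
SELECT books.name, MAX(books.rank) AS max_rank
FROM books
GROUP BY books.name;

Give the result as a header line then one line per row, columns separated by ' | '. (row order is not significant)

After GROUP BY (4 rows):
books.name | max_rank
frank | 20
gina | 3
eve | 3
alice | 2

== RESULT ==
books.name | max_rank
frank | 20
gina | 3
eve | 3
alice | 2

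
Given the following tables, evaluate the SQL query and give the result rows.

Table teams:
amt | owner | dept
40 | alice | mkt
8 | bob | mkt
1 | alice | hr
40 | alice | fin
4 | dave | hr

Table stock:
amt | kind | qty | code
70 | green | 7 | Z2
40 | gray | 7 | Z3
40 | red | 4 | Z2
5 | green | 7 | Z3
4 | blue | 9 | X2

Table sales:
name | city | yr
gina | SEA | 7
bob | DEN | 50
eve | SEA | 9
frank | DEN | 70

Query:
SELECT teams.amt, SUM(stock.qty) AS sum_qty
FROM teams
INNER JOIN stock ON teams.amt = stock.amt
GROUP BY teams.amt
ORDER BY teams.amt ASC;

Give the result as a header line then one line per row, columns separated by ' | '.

== RESULT ==
teams.amt | sum_qty
4 | 9
40 | 22

Derivation:
After JOIN stock (5 rows):
teams.amt | teams.owner | teams.dept | stock.amt | stock.kind | stock.qty | stock.code
40 | alice | mkt | 40 | gray | 7 | Z3
40 | alice | mkt | 40 | red | 4 | Z2
40 | alice | fin | 40 | gray | 7 | Z3
40 | alice | fin | 40 | red | 4 | Z2
4 | dave | hr | 4 | blue | 9 | X2
After GROUP BY (2 rows):
teams.amt | sum_qty
40 | 22
4 | 9
After ORDER BY (2 rows):
teams.amt | sum_qty
4 | 9
40 | 22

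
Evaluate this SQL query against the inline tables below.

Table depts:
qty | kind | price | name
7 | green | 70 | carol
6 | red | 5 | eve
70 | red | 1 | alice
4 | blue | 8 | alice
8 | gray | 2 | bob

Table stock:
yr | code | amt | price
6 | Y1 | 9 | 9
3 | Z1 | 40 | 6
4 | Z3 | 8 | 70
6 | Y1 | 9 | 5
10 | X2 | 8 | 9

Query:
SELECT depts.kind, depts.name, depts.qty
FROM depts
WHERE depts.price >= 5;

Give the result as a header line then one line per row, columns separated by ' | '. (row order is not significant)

After WHERE (3 rows):
depts.qty | depts.kind | depts.price | depts.name
7 | green | 70 | carol
6 | red | 5 | eve
4 | blue | 8 | alice
After SELECT (3 rows):
depts.kind | depts.name | depts.qty
green | carol | 7
red | eve | 6
blue | alice | 4

== RESULT ==
depts.kind | depts.name | depts.qty
green | carol | 7
red | eve | 6
blue | alice | 4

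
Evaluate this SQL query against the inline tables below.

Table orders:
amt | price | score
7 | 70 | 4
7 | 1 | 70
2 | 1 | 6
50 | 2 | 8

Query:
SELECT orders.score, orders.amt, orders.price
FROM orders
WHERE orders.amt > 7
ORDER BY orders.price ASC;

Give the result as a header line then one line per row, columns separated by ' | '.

After WHERE (1 rows):
orders.amt | orders.price | orders.score
50 | 2 | 8
After SELECT (1 rows):
orders.score | orders.amt | orders.price
8 | 50 | 2
After ORDER BY (1 rows):
orders.score | orders.amt | orders.price
8 | 50 | 2

== RESULT ==
orders.score | orders.amt | orders.price
8 | 50 | 2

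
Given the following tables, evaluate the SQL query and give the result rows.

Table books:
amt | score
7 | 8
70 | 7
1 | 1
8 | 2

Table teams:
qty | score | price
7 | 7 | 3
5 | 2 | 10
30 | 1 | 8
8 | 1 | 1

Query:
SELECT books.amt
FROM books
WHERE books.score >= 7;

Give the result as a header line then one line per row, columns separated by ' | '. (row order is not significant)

After WHERE (2 rows):
books.amt | books.score
7 | 8
70 | 7
After SELECT (2 rows):
books.amt
7
70

== RESULT ==
books.amt
7
70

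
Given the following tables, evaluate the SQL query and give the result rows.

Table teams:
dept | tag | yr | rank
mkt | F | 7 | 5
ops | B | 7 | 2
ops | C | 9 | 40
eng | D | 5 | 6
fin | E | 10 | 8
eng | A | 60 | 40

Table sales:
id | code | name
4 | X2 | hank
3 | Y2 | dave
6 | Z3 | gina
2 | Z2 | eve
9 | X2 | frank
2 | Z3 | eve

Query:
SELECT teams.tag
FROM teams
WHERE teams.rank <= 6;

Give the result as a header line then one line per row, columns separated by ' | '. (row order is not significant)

After WHERE (3 rows):
teams.dept | teams.tag | teams.yr | teams.rank
mkt | F | 7 | 5
ops | B | 7 | 2
eng | D | 5 | 6
After SELECT (3 rows):
teams.tag
F
B
D

== RESULT ==
teams.tag
F
B
D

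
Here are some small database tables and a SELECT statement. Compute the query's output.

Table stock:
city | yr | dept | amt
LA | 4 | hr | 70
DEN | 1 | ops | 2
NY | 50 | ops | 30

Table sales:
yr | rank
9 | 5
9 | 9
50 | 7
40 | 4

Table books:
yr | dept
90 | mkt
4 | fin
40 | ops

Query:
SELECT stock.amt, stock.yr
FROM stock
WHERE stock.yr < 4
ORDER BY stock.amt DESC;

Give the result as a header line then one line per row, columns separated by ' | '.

== RESULT ==
stock.amt | stock.yr
2 | 1

Derivation:
After WHERE (1 rows):
stock.city | stock.yr | stock.dept | stock.amt
DEN | 1 | ops | 2
After SELECT (1 rows):
stock.amt | stock.yr
2 | 1
After ORDER BY (1 rows):
stock.amt | stock.yr
2 | 1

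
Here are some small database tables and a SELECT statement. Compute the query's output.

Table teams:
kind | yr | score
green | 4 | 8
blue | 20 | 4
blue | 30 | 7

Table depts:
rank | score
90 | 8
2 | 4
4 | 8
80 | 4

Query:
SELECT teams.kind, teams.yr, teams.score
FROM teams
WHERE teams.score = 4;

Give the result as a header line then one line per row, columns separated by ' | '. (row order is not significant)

After WHERE (1 rows):
teams.kind | teams.yr | teams.score
blue | 20 | 4
After SELECT (1 rows):
teams.kind | teams.yr | teams.score
blue | 20 | 4

== RESULT ==
teams.kind | teams.yr | teams.score
blue | 20 | 4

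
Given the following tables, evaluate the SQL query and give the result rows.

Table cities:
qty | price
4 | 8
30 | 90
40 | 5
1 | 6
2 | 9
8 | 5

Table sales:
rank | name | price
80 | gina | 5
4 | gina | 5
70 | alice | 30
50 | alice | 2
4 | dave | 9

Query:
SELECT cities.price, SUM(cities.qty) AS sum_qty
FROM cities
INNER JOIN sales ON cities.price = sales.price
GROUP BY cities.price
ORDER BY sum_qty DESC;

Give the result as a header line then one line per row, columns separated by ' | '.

== RESULT ==
cities.price | sum_qty
5 | 96
9 | 2

Derivation:
After JOIN sales (5 rows):
cities.qty | cities.price | sales.rank | sales.name | sales.price
40 | 5 | 80 | gina | 5
40 | 5 | 4 | gina | 5
2 | 9 | 4 | dave | 9
8 | 5 | 80 | gina | 5
8 | 5 | 4 | gina | 5
After GROUP BY (2 rows):
cities.price | sum_qty
5 | 96
9 | 2
After ORDER BY (2 rows):
cities.price | sum_qty
5 | 96
9 | 2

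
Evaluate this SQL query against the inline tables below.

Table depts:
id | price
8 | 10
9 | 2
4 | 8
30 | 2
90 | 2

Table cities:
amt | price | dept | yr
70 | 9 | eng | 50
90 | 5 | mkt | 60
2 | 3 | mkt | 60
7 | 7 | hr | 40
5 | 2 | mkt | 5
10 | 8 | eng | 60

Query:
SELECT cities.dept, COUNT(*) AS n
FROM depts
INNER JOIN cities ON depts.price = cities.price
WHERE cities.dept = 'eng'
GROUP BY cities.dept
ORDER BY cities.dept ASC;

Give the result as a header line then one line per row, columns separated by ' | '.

After JOIN cities (4 rows):
depts.id | depts.price | cities.amt | cities.price | cities.dept | cities.yr
9 | 2 | 5 | 2 | mkt | 5
4 | 8 | 10 | 8 | eng | 60
30 | 2 | 5 | 2 | mkt | 5
90 | 2 | 5 | 2 | mkt | 5
After WHERE (1 rows):
depts.id | depts.price | cities.amt | cities.price | cities.dept | cities.yr
4 | 8 | 10 | 8 | eng | 60
After GROUP BY (1 rows):
cities.dept | n
eng | 1
After ORDER BY (1 rows):
cities.dept | n
eng | 1

== RESULT ==
cities.dept | n
eng | 1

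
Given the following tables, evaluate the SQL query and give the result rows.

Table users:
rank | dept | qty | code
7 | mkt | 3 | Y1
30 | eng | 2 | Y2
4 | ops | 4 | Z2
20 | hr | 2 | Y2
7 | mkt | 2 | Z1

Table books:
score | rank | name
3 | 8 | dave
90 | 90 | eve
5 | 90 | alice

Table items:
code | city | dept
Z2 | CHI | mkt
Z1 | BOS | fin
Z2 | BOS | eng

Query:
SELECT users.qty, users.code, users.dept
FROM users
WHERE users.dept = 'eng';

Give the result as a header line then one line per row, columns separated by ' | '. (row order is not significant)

== RESULT ==
users.qty | users.code | users.dept
2 | Y2 | eng

Derivation:
After WHERE (1 rows):
users.rank | users.dept | users.qty | users.code
30 | eng | 2 | Y2
After SELECT (1 rows):
users.qty | users.code | users.dept
2 | Y2 | eng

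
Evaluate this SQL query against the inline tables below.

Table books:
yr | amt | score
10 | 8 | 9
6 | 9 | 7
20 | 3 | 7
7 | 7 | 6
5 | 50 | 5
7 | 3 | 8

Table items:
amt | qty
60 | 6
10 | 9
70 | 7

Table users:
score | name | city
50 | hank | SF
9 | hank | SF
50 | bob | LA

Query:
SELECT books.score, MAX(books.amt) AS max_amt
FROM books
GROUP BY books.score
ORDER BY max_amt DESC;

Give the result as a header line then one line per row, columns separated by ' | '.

After GROUP BY (5 rows):
books.score | max_amt
9 | 8
7 | 9
6 | 7
5 | 50
8 | 3
After ORDER BY (5 rows):
books.score | max_amt
5 | 50
7 | 9
9 | 8
6 | 7
8 | 3

== RESULT ==
books.score | max_amt
5 | 50
7 | 9
9 | 8
6 | 7
8 | 3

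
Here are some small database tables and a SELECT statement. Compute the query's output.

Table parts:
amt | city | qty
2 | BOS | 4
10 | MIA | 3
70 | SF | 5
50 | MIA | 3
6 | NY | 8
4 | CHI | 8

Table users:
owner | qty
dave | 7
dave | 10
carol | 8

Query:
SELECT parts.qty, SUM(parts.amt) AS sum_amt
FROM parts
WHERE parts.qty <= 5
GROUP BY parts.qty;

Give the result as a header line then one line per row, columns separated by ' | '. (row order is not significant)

== RESULT ==
parts.qty | sum_amt
4 | 2
3 | 60
5 | 70

Derivation:
After WHERE (4 rows):
parts.amt | parts.city | parts.qty
2 | BOS | 4
10 | MIA | 3
70 | SF | 5
50 | MIA | 3
After GROUP BY (3 rows):
parts.qty | sum_amt
4 | 2
3 | 60
5 | 70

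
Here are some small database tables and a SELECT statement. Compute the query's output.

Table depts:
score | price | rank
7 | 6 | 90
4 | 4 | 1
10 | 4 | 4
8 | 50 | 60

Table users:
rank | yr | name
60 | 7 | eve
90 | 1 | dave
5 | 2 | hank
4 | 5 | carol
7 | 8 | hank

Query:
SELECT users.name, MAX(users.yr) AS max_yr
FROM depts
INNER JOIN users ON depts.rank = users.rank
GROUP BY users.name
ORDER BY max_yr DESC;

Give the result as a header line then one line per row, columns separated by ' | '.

== RESULT ==
users.name | max_yr
eve | 7
carol | 5
dave | 1

Derivation:
After JOIN users (3 rows):
depts.score | depts.price | depts.rank | users.rank | users.yr | users.name
7 | 6 | 90 | 90 | 1 | dave
10 | 4 | 4 | 4 | 5 | carol
8 | 50 | 60 | 60 | 7 | eve
After GROUP BY (3 rows):
users.name | max_yr
dave | 1
carol | 5
eve | 7
After ORDER BY (3 rows):
users.name | max_yr
eve | 7
carol | 5
dave | 1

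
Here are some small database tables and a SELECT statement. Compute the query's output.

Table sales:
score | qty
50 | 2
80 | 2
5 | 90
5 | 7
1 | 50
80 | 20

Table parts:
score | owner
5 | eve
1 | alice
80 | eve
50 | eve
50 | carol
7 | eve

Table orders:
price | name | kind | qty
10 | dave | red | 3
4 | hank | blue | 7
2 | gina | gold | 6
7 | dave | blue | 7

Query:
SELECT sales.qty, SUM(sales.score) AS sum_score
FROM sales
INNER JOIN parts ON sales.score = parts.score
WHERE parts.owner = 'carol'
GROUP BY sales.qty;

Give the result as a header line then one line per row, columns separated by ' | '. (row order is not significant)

== RESULT ==
sales.qty | sum_score
2 | 50

Derivation:
After JOIN parts (7 rows):
sales.score | sales.qty | parts.score | parts.owner
50 | 2 | 50 | eve
50 | 2 | 50 | carol
80 | 2 | 80 | eve
5 | 90 | 5 | eve
5 | 7 | 5 | eve
1 | 50 | 1 | alice
80 | 20 | 80 | eve
After WHERE (1 rows):
sales.score | sales.qty | parts.score | parts.owner
50 | 2 | 50 | carol
After GROUP BY (1 rows):
sales.qty | sum_score
2 | 50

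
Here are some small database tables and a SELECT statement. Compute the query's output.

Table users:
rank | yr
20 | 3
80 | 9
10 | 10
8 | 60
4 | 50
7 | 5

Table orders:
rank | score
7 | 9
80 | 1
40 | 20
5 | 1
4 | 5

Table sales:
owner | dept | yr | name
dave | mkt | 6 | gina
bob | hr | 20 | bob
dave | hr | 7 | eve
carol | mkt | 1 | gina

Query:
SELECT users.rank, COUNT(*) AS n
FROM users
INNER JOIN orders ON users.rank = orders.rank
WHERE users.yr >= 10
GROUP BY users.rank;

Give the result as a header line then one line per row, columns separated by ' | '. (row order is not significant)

After JOIN orders (3 rows):
users.rank | users.yr | orders.rank | orders.score
80 | 9 | 80 | 1
4 | 50 | 4 | 5
7 | 5 | 7 | 9
After WHERE (1 rows):
users.rank | users.yr | orders.rank | orders.score
4 | 50 | 4 | 5
After GROUP BY (1 rows):
users.rank | n
4 | 1

== RESULT ==
users.rank | n
4 | 1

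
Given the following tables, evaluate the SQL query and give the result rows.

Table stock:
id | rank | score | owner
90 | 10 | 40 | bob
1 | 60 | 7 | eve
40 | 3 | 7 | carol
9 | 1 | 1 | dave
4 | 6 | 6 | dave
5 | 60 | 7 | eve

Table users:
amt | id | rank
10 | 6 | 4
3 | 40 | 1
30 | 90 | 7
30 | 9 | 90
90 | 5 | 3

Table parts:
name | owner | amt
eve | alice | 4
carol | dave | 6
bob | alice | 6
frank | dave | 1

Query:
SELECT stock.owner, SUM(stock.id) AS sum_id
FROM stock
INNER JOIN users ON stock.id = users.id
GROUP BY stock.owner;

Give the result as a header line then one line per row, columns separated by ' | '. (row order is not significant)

== RESULT ==
stock.owner | sum_id
bob | 90
carol | 40
dave | 9
eve | 5

Derivation:
After JOIN users (4 rows):
stock.id | stock.rank | stock.score | stock.owner | users.amt | users.id | users.rank
90 | 10 | 40 | bob | 30 | 90 | 7
40 | 3 | 7 | carol | 3 | 40 | 1
9 | 1 | 1 | dave | 30 | 9 | 90
5 | 60 | 7 | eve | 90 | 5 | 3
After GROUP BY (4 rows):
stock.owner | sum_id
bob | 90
carol | 40
dave | 9
eve | 5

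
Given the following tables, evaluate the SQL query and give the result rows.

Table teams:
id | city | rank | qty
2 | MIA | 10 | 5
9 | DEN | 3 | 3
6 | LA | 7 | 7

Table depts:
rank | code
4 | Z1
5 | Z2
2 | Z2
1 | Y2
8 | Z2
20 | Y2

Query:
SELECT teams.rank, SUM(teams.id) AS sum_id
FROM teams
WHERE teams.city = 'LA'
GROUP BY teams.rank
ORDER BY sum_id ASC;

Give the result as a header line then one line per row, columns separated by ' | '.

After WHERE (1 rows):
teams.id | teams.city | teams.rank | teams.qty
6 | LA | 7 | 7
After GROUP BY (1 rows):
teams.rank | sum_id
7 | 6
After ORDER BY (1 rows):
teams.rank | sum_id
7 | 6

== RESULT ==
teams.rank | sum_id
7 | 6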